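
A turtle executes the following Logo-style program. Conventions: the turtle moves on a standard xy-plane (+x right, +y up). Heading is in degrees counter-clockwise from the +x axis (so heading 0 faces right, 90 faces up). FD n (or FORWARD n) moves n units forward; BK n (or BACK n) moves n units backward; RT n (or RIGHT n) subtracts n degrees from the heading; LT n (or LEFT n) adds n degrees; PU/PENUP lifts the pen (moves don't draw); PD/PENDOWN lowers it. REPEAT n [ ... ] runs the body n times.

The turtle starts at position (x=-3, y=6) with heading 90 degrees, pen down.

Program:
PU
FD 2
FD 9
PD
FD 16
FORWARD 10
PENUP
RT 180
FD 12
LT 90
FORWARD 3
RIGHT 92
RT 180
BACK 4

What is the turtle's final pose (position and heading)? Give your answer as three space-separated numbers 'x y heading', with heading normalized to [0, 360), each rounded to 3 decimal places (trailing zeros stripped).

Answer: -0.14 27.002 88

Derivation:
Executing turtle program step by step:
Start: pos=(-3,6), heading=90, pen down
PU: pen up
FD 2: (-3,6) -> (-3,8) [heading=90, move]
FD 9: (-3,8) -> (-3,17) [heading=90, move]
PD: pen down
FD 16: (-3,17) -> (-3,33) [heading=90, draw]
FD 10: (-3,33) -> (-3,43) [heading=90, draw]
PU: pen up
RT 180: heading 90 -> 270
FD 12: (-3,43) -> (-3,31) [heading=270, move]
LT 90: heading 270 -> 0
FD 3: (-3,31) -> (0,31) [heading=0, move]
RT 92: heading 0 -> 268
RT 180: heading 268 -> 88
BK 4: (0,31) -> (-0.14,27.002) [heading=88, move]
Final: pos=(-0.14,27.002), heading=88, 2 segment(s) drawn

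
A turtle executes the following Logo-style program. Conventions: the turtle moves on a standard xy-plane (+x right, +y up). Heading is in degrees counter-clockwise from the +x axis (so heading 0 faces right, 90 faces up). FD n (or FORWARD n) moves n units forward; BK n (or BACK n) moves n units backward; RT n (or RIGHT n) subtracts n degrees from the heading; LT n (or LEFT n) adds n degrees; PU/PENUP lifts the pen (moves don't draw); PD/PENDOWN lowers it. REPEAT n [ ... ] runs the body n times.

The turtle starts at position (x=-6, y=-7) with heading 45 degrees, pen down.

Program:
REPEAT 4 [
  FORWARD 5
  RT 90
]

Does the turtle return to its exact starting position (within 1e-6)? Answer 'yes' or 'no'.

Executing turtle program step by step:
Start: pos=(-6,-7), heading=45, pen down
REPEAT 4 [
  -- iteration 1/4 --
  FD 5: (-6,-7) -> (-2.464,-3.464) [heading=45, draw]
  RT 90: heading 45 -> 315
  -- iteration 2/4 --
  FD 5: (-2.464,-3.464) -> (1.071,-7) [heading=315, draw]
  RT 90: heading 315 -> 225
  -- iteration 3/4 --
  FD 5: (1.071,-7) -> (-2.464,-10.536) [heading=225, draw]
  RT 90: heading 225 -> 135
  -- iteration 4/4 --
  FD 5: (-2.464,-10.536) -> (-6,-7) [heading=135, draw]
  RT 90: heading 135 -> 45
]
Final: pos=(-6,-7), heading=45, 4 segment(s) drawn

Start position: (-6, -7)
Final position: (-6, -7)
Distance = 0; < 1e-6 -> CLOSED

Answer: yes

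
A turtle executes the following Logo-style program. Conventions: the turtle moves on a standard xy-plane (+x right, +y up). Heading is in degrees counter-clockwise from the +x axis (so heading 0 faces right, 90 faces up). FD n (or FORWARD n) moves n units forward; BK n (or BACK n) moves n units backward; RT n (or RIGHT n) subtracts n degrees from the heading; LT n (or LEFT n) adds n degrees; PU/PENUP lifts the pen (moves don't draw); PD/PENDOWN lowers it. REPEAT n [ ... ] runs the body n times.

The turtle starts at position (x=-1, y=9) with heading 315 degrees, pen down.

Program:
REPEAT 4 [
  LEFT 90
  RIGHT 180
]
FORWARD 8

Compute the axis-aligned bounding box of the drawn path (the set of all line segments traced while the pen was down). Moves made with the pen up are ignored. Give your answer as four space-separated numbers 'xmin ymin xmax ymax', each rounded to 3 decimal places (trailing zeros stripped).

Answer: -1 3.343 4.657 9

Derivation:
Executing turtle program step by step:
Start: pos=(-1,9), heading=315, pen down
REPEAT 4 [
  -- iteration 1/4 --
  LT 90: heading 315 -> 45
  RT 180: heading 45 -> 225
  -- iteration 2/4 --
  LT 90: heading 225 -> 315
  RT 180: heading 315 -> 135
  -- iteration 3/4 --
  LT 90: heading 135 -> 225
  RT 180: heading 225 -> 45
  -- iteration 4/4 --
  LT 90: heading 45 -> 135
  RT 180: heading 135 -> 315
]
FD 8: (-1,9) -> (4.657,3.343) [heading=315, draw]
Final: pos=(4.657,3.343), heading=315, 1 segment(s) drawn

Segment endpoints: x in {-1, 4.657}, y in {3.343, 9}
xmin=-1, ymin=3.343, xmax=4.657, ymax=9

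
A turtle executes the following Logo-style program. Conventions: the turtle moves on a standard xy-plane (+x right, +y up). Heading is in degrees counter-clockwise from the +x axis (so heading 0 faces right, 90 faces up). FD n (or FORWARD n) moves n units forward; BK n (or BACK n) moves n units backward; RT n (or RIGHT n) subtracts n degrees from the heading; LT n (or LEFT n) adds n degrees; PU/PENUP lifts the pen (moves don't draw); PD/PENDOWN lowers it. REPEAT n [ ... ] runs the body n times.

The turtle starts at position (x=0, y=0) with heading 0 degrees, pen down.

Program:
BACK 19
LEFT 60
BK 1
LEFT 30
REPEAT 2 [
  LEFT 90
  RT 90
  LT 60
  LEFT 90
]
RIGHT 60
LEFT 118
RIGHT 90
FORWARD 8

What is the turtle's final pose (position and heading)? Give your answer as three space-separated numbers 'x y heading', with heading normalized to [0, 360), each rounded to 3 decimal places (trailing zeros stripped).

Answer: -11.505 -1.145 358

Derivation:
Executing turtle program step by step:
Start: pos=(0,0), heading=0, pen down
BK 19: (0,0) -> (-19,0) [heading=0, draw]
LT 60: heading 0 -> 60
BK 1: (-19,0) -> (-19.5,-0.866) [heading=60, draw]
LT 30: heading 60 -> 90
REPEAT 2 [
  -- iteration 1/2 --
  LT 90: heading 90 -> 180
  RT 90: heading 180 -> 90
  LT 60: heading 90 -> 150
  LT 90: heading 150 -> 240
  -- iteration 2/2 --
  LT 90: heading 240 -> 330
  RT 90: heading 330 -> 240
  LT 60: heading 240 -> 300
  LT 90: heading 300 -> 30
]
RT 60: heading 30 -> 330
LT 118: heading 330 -> 88
RT 90: heading 88 -> 358
FD 8: (-19.5,-0.866) -> (-11.505,-1.145) [heading=358, draw]
Final: pos=(-11.505,-1.145), heading=358, 3 segment(s) drawn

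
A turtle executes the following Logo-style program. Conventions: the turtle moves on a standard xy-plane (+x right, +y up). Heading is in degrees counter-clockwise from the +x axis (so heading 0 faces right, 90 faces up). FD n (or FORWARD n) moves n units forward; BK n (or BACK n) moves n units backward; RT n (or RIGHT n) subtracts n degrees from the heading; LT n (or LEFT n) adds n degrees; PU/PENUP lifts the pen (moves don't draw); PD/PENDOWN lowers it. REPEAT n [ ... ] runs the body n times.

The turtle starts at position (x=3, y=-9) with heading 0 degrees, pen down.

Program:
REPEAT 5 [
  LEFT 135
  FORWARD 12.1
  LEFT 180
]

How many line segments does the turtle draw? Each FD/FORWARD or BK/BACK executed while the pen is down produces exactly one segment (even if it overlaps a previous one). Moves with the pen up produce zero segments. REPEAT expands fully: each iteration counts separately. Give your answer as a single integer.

Answer: 5

Derivation:
Executing turtle program step by step:
Start: pos=(3,-9), heading=0, pen down
REPEAT 5 [
  -- iteration 1/5 --
  LT 135: heading 0 -> 135
  FD 12.1: (3,-9) -> (-5.556,-0.444) [heading=135, draw]
  LT 180: heading 135 -> 315
  -- iteration 2/5 --
  LT 135: heading 315 -> 90
  FD 12.1: (-5.556,-0.444) -> (-5.556,11.656) [heading=90, draw]
  LT 180: heading 90 -> 270
  -- iteration 3/5 --
  LT 135: heading 270 -> 45
  FD 12.1: (-5.556,11.656) -> (3,20.212) [heading=45, draw]
  LT 180: heading 45 -> 225
  -- iteration 4/5 --
  LT 135: heading 225 -> 0
  FD 12.1: (3,20.212) -> (15.1,20.212) [heading=0, draw]
  LT 180: heading 0 -> 180
  -- iteration 5/5 --
  LT 135: heading 180 -> 315
  FD 12.1: (15.1,20.212) -> (23.656,11.656) [heading=315, draw]
  LT 180: heading 315 -> 135
]
Final: pos=(23.656,11.656), heading=135, 5 segment(s) drawn
Segments drawn: 5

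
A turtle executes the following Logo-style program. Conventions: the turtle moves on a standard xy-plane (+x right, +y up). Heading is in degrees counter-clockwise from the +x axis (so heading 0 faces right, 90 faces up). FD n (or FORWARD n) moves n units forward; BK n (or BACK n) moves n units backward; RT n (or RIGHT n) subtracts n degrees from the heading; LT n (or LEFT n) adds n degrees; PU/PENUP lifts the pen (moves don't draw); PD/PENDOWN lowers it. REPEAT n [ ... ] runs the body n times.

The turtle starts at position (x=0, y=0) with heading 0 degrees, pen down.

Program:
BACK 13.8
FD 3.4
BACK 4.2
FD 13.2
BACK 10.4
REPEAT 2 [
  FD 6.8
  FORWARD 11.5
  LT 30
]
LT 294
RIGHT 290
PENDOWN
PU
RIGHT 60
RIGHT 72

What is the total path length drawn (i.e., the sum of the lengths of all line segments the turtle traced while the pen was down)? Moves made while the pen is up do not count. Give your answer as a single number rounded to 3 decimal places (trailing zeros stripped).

Answer: 81.6

Derivation:
Executing turtle program step by step:
Start: pos=(0,0), heading=0, pen down
BK 13.8: (0,0) -> (-13.8,0) [heading=0, draw]
FD 3.4: (-13.8,0) -> (-10.4,0) [heading=0, draw]
BK 4.2: (-10.4,0) -> (-14.6,0) [heading=0, draw]
FD 13.2: (-14.6,0) -> (-1.4,0) [heading=0, draw]
BK 10.4: (-1.4,0) -> (-11.8,0) [heading=0, draw]
REPEAT 2 [
  -- iteration 1/2 --
  FD 6.8: (-11.8,0) -> (-5,0) [heading=0, draw]
  FD 11.5: (-5,0) -> (6.5,0) [heading=0, draw]
  LT 30: heading 0 -> 30
  -- iteration 2/2 --
  FD 6.8: (6.5,0) -> (12.389,3.4) [heading=30, draw]
  FD 11.5: (12.389,3.4) -> (22.348,9.15) [heading=30, draw]
  LT 30: heading 30 -> 60
]
LT 294: heading 60 -> 354
RT 290: heading 354 -> 64
PD: pen down
PU: pen up
RT 60: heading 64 -> 4
RT 72: heading 4 -> 292
Final: pos=(22.348,9.15), heading=292, 9 segment(s) drawn

Segment lengths:
  seg 1: (0,0) -> (-13.8,0), length = 13.8
  seg 2: (-13.8,0) -> (-10.4,0), length = 3.4
  seg 3: (-10.4,0) -> (-14.6,0), length = 4.2
  seg 4: (-14.6,0) -> (-1.4,0), length = 13.2
  seg 5: (-1.4,0) -> (-11.8,0), length = 10.4
  seg 6: (-11.8,0) -> (-5,0), length = 6.8
  seg 7: (-5,0) -> (6.5,0), length = 11.5
  seg 8: (6.5,0) -> (12.389,3.4), length = 6.8
  seg 9: (12.389,3.4) -> (22.348,9.15), length = 11.5
Total = 81.6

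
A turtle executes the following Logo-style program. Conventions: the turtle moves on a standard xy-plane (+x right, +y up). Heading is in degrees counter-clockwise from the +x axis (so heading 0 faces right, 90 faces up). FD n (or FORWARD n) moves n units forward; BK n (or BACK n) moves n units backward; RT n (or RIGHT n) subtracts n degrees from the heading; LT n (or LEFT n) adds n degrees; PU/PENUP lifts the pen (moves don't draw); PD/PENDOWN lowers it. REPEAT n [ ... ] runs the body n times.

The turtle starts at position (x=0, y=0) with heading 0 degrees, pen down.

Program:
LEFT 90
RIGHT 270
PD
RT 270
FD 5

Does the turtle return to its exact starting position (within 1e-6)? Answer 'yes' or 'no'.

Executing turtle program step by step:
Start: pos=(0,0), heading=0, pen down
LT 90: heading 0 -> 90
RT 270: heading 90 -> 180
PD: pen down
RT 270: heading 180 -> 270
FD 5: (0,0) -> (0,-5) [heading=270, draw]
Final: pos=(0,-5), heading=270, 1 segment(s) drawn

Start position: (0, 0)
Final position: (0, -5)
Distance = 5; >= 1e-6 -> NOT closed

Answer: no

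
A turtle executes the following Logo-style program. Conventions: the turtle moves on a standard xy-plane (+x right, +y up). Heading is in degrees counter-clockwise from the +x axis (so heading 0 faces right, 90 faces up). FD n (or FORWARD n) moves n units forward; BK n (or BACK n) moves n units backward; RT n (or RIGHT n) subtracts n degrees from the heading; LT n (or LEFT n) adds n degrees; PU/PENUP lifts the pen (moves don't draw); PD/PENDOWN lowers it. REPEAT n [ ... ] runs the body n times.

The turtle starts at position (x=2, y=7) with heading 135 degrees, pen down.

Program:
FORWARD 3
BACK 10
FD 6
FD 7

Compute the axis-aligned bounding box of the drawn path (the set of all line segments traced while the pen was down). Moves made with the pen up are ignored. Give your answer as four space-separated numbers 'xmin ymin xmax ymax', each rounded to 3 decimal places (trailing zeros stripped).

Answer: -2.243 2.05 6.95 11.243

Derivation:
Executing turtle program step by step:
Start: pos=(2,7), heading=135, pen down
FD 3: (2,7) -> (-0.121,9.121) [heading=135, draw]
BK 10: (-0.121,9.121) -> (6.95,2.05) [heading=135, draw]
FD 6: (6.95,2.05) -> (2.707,6.293) [heading=135, draw]
FD 7: (2.707,6.293) -> (-2.243,11.243) [heading=135, draw]
Final: pos=(-2.243,11.243), heading=135, 4 segment(s) drawn

Segment endpoints: x in {-2.243, -0.121, 2, 2.707, 6.95}, y in {2.05, 6.293, 7, 9.121, 11.243}
xmin=-2.243, ymin=2.05, xmax=6.95, ymax=11.243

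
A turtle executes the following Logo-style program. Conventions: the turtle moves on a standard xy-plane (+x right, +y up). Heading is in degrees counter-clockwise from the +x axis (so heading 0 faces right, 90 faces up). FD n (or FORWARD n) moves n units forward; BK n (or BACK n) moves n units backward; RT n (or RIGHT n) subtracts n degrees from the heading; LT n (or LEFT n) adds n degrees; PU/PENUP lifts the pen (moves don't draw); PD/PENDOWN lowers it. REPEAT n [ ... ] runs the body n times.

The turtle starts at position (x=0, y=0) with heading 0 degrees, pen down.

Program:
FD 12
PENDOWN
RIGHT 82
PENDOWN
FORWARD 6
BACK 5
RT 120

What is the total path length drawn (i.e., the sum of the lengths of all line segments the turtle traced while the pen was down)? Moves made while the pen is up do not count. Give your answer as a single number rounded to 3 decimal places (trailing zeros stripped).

Executing turtle program step by step:
Start: pos=(0,0), heading=0, pen down
FD 12: (0,0) -> (12,0) [heading=0, draw]
PD: pen down
RT 82: heading 0 -> 278
PD: pen down
FD 6: (12,0) -> (12.835,-5.942) [heading=278, draw]
BK 5: (12.835,-5.942) -> (12.139,-0.99) [heading=278, draw]
RT 120: heading 278 -> 158
Final: pos=(12.139,-0.99), heading=158, 3 segment(s) drawn

Segment lengths:
  seg 1: (0,0) -> (12,0), length = 12
  seg 2: (12,0) -> (12.835,-5.942), length = 6
  seg 3: (12.835,-5.942) -> (12.139,-0.99), length = 5
Total = 23

Answer: 23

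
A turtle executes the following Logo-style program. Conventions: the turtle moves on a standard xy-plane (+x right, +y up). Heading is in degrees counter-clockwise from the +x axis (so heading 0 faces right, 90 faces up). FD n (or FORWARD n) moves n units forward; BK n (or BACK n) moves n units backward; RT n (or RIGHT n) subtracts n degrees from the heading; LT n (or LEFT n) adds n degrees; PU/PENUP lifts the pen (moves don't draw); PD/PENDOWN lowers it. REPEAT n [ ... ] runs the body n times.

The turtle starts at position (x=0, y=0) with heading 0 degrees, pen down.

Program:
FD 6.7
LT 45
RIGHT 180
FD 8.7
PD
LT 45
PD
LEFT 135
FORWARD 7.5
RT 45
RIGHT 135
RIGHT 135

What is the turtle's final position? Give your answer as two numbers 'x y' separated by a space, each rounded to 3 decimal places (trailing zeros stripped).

Executing turtle program step by step:
Start: pos=(0,0), heading=0, pen down
FD 6.7: (0,0) -> (6.7,0) [heading=0, draw]
LT 45: heading 0 -> 45
RT 180: heading 45 -> 225
FD 8.7: (6.7,0) -> (0.548,-6.152) [heading=225, draw]
PD: pen down
LT 45: heading 225 -> 270
PD: pen down
LT 135: heading 270 -> 45
FD 7.5: (0.548,-6.152) -> (5.851,-0.849) [heading=45, draw]
RT 45: heading 45 -> 0
RT 135: heading 0 -> 225
RT 135: heading 225 -> 90
Final: pos=(5.851,-0.849), heading=90, 3 segment(s) drawn

Answer: 5.851 -0.849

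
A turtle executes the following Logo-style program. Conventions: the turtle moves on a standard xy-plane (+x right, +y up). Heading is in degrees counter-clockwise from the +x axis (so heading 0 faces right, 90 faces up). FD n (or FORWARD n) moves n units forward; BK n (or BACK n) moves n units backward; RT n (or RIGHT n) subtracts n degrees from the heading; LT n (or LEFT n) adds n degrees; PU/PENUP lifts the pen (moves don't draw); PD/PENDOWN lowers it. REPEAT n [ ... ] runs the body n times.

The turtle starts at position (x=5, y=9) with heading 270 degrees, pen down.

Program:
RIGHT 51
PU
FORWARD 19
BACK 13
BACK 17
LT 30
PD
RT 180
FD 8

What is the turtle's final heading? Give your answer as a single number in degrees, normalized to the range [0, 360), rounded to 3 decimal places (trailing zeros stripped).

Answer: 69

Derivation:
Executing turtle program step by step:
Start: pos=(5,9), heading=270, pen down
RT 51: heading 270 -> 219
PU: pen up
FD 19: (5,9) -> (-9.766,-2.957) [heading=219, move]
BK 13: (-9.766,-2.957) -> (0.337,5.224) [heading=219, move]
BK 17: (0.337,5.224) -> (13.549,15.923) [heading=219, move]
LT 30: heading 219 -> 249
PD: pen down
RT 180: heading 249 -> 69
FD 8: (13.549,15.923) -> (16.416,23.391) [heading=69, draw]
Final: pos=(16.416,23.391), heading=69, 1 segment(s) drawn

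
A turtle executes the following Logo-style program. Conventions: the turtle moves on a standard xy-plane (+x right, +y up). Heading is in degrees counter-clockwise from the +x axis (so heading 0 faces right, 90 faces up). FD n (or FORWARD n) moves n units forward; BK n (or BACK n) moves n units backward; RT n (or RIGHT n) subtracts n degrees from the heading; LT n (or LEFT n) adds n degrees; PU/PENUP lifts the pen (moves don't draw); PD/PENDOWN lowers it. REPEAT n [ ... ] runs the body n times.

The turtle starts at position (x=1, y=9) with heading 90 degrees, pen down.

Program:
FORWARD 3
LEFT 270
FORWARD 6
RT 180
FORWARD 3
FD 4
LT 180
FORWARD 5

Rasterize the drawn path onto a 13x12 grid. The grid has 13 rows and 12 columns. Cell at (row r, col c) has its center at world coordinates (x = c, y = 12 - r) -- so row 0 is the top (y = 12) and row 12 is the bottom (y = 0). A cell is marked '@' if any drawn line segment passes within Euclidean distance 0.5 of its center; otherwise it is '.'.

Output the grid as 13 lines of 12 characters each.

Segment 0: (1,9) -> (1,12)
Segment 1: (1,12) -> (7,12)
Segment 2: (7,12) -> (4,12)
Segment 3: (4,12) -> (0,12)
Segment 4: (0,12) -> (5,12)

Answer: @@@@@@@@....
.@..........
.@..........
.@..........
............
............
............
............
............
............
............
............
............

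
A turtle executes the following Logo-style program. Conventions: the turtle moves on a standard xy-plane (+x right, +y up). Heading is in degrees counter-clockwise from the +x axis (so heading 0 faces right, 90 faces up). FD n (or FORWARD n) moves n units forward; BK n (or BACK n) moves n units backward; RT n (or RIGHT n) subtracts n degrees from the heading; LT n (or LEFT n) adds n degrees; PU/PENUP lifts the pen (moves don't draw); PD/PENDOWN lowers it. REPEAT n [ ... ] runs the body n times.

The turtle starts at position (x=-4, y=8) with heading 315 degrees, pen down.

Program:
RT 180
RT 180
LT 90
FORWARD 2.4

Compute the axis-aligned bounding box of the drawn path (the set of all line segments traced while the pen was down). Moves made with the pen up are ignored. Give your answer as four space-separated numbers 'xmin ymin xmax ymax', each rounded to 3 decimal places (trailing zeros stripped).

Executing turtle program step by step:
Start: pos=(-4,8), heading=315, pen down
RT 180: heading 315 -> 135
RT 180: heading 135 -> 315
LT 90: heading 315 -> 45
FD 2.4: (-4,8) -> (-2.303,9.697) [heading=45, draw]
Final: pos=(-2.303,9.697), heading=45, 1 segment(s) drawn

Segment endpoints: x in {-4, -2.303}, y in {8, 9.697}
xmin=-4, ymin=8, xmax=-2.303, ymax=9.697

Answer: -4 8 -2.303 9.697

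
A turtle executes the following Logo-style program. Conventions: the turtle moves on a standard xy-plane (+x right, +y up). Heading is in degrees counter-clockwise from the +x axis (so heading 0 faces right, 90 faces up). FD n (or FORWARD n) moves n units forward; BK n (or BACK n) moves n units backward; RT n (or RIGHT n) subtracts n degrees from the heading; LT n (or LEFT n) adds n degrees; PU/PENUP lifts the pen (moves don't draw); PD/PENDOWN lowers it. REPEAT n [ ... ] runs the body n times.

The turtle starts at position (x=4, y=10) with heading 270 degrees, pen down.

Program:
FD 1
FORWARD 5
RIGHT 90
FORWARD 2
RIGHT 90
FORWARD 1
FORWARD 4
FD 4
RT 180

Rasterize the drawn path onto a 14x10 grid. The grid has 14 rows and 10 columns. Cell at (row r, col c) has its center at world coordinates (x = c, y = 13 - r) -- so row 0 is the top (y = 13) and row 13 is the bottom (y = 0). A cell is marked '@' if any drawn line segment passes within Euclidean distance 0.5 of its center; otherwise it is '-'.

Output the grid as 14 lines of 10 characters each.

Segment 0: (4,10) -> (4,9)
Segment 1: (4,9) -> (4,4)
Segment 2: (4,4) -> (2,4)
Segment 3: (2,4) -> (2,5)
Segment 4: (2,5) -> (2,9)
Segment 5: (2,9) -> (2,13)

Answer: --@-------
--@-------
--@-------
--@-@-----
--@-@-----
--@-@-----
--@-@-----
--@-@-----
--@-@-----
--@@@-----
----------
----------
----------
----------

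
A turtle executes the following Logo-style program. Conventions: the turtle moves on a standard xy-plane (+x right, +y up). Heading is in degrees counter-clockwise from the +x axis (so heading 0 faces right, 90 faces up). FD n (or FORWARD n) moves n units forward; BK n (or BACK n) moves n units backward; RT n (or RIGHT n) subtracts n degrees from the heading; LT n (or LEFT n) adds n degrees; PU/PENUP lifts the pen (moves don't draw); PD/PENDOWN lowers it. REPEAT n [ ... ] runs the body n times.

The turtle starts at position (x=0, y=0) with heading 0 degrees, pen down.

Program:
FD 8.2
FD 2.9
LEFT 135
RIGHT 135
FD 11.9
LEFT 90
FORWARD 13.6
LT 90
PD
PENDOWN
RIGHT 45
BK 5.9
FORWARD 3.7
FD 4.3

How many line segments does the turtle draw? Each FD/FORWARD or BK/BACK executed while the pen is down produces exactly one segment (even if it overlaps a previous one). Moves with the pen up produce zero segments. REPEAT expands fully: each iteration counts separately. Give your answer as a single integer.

Executing turtle program step by step:
Start: pos=(0,0), heading=0, pen down
FD 8.2: (0,0) -> (8.2,0) [heading=0, draw]
FD 2.9: (8.2,0) -> (11.1,0) [heading=0, draw]
LT 135: heading 0 -> 135
RT 135: heading 135 -> 0
FD 11.9: (11.1,0) -> (23,0) [heading=0, draw]
LT 90: heading 0 -> 90
FD 13.6: (23,0) -> (23,13.6) [heading=90, draw]
LT 90: heading 90 -> 180
PD: pen down
PD: pen down
RT 45: heading 180 -> 135
BK 5.9: (23,13.6) -> (27.172,9.428) [heading=135, draw]
FD 3.7: (27.172,9.428) -> (24.556,12.044) [heading=135, draw]
FD 4.3: (24.556,12.044) -> (21.515,15.085) [heading=135, draw]
Final: pos=(21.515,15.085), heading=135, 7 segment(s) drawn
Segments drawn: 7

Answer: 7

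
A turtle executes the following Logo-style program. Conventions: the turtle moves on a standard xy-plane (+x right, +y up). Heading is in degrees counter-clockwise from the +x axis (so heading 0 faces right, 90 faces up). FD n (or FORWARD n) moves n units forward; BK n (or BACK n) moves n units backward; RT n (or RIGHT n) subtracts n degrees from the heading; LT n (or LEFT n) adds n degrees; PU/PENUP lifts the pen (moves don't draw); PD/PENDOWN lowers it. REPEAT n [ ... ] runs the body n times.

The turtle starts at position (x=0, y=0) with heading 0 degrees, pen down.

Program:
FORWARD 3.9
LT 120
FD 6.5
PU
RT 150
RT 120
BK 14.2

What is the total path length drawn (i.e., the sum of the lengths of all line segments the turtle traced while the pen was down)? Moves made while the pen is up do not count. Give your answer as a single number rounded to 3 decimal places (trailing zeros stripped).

Answer: 10.4

Derivation:
Executing turtle program step by step:
Start: pos=(0,0), heading=0, pen down
FD 3.9: (0,0) -> (3.9,0) [heading=0, draw]
LT 120: heading 0 -> 120
FD 6.5: (3.9,0) -> (0.65,5.629) [heading=120, draw]
PU: pen up
RT 150: heading 120 -> 330
RT 120: heading 330 -> 210
BK 14.2: (0.65,5.629) -> (12.948,12.729) [heading=210, move]
Final: pos=(12.948,12.729), heading=210, 2 segment(s) drawn

Segment lengths:
  seg 1: (0,0) -> (3.9,0), length = 3.9
  seg 2: (3.9,0) -> (0.65,5.629), length = 6.5
Total = 10.4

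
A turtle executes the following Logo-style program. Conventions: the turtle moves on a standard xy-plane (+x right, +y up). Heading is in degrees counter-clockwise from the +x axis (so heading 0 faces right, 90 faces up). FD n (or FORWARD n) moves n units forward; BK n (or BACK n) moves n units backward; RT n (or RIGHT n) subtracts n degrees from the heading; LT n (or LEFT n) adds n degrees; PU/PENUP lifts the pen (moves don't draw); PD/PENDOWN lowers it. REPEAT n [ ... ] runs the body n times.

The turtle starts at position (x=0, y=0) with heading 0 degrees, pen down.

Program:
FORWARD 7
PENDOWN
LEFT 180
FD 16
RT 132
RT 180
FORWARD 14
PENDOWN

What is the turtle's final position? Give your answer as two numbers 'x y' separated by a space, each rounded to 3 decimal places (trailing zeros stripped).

Answer: -18.368 -10.404

Derivation:
Executing turtle program step by step:
Start: pos=(0,0), heading=0, pen down
FD 7: (0,0) -> (7,0) [heading=0, draw]
PD: pen down
LT 180: heading 0 -> 180
FD 16: (7,0) -> (-9,0) [heading=180, draw]
RT 132: heading 180 -> 48
RT 180: heading 48 -> 228
FD 14: (-9,0) -> (-18.368,-10.404) [heading=228, draw]
PD: pen down
Final: pos=(-18.368,-10.404), heading=228, 3 segment(s) drawn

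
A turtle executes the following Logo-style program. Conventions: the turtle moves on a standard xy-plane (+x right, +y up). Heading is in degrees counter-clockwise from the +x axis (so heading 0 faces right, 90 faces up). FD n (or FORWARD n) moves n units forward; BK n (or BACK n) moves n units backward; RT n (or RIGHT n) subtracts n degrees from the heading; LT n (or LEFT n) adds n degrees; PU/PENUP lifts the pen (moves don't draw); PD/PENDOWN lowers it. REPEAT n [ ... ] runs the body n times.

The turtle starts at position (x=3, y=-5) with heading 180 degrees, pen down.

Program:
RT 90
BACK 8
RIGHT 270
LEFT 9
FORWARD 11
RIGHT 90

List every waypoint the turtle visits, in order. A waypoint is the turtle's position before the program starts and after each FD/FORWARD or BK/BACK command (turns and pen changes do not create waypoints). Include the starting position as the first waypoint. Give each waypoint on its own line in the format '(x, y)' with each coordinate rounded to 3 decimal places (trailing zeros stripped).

Answer: (3, -5)
(3, -13)
(-7.865, -14.721)

Derivation:
Executing turtle program step by step:
Start: pos=(3,-5), heading=180, pen down
RT 90: heading 180 -> 90
BK 8: (3,-5) -> (3,-13) [heading=90, draw]
RT 270: heading 90 -> 180
LT 9: heading 180 -> 189
FD 11: (3,-13) -> (-7.865,-14.721) [heading=189, draw]
RT 90: heading 189 -> 99
Final: pos=(-7.865,-14.721), heading=99, 2 segment(s) drawn
Waypoints (3 total):
(3, -5)
(3, -13)
(-7.865, -14.721)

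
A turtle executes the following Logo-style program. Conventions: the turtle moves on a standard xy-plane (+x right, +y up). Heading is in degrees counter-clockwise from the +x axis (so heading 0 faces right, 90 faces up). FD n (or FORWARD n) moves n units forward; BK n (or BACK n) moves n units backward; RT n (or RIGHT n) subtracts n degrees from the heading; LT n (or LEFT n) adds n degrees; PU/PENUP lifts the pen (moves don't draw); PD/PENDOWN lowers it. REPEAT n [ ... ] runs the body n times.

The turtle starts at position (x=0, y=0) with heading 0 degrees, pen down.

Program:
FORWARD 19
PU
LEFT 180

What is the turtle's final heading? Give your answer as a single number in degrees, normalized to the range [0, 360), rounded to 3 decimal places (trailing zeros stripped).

Executing turtle program step by step:
Start: pos=(0,0), heading=0, pen down
FD 19: (0,0) -> (19,0) [heading=0, draw]
PU: pen up
LT 180: heading 0 -> 180
Final: pos=(19,0), heading=180, 1 segment(s) drawn

Answer: 180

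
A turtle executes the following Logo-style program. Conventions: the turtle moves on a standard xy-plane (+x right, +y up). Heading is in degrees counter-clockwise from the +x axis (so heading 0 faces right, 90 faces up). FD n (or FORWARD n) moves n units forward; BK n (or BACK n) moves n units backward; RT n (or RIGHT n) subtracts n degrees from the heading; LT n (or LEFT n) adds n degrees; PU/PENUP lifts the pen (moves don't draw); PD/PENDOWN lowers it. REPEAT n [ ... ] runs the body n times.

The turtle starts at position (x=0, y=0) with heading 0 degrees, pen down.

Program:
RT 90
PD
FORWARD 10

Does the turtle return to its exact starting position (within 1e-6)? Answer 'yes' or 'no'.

Executing turtle program step by step:
Start: pos=(0,0), heading=0, pen down
RT 90: heading 0 -> 270
PD: pen down
FD 10: (0,0) -> (0,-10) [heading=270, draw]
Final: pos=(0,-10), heading=270, 1 segment(s) drawn

Start position: (0, 0)
Final position: (0, -10)
Distance = 10; >= 1e-6 -> NOT closed

Answer: no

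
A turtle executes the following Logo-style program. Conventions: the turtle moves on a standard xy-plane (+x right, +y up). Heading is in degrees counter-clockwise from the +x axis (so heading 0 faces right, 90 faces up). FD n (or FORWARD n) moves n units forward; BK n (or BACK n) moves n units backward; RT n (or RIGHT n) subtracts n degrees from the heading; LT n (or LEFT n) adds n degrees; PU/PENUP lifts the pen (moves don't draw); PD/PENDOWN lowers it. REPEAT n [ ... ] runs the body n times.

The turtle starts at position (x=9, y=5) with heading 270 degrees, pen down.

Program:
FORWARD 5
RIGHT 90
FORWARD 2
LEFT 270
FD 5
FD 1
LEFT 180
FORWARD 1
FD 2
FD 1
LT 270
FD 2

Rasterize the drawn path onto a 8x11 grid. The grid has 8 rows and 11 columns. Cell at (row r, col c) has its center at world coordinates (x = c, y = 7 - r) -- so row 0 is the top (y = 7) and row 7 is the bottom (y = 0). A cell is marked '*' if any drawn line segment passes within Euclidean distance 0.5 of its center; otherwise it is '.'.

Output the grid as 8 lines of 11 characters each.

Segment 0: (9,5) -> (9,0)
Segment 1: (9,0) -> (7,0)
Segment 2: (7,0) -> (7,5)
Segment 3: (7,5) -> (7,6)
Segment 4: (7,6) -> (7,5)
Segment 5: (7,5) -> (7,3)
Segment 6: (7,3) -> (7,2)
Segment 7: (7,2) -> (5,2)

Answer: ...........
.......*...
.......*.*.
.......*.*.
.......*.*.
.....***.*.
.......*.*.
.......***.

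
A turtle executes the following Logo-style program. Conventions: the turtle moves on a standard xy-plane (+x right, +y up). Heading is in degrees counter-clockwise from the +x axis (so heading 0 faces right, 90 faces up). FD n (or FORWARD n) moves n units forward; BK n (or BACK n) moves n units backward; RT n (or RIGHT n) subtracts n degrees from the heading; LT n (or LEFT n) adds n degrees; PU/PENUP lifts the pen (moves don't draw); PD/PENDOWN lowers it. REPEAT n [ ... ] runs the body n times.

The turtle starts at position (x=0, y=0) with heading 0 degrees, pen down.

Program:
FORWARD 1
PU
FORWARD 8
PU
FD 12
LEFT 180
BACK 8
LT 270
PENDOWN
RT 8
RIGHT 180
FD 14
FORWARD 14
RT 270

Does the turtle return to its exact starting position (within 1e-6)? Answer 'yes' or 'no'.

Executing turtle program step by step:
Start: pos=(0,0), heading=0, pen down
FD 1: (0,0) -> (1,0) [heading=0, draw]
PU: pen up
FD 8: (1,0) -> (9,0) [heading=0, move]
PU: pen up
FD 12: (9,0) -> (21,0) [heading=0, move]
LT 180: heading 0 -> 180
BK 8: (21,0) -> (29,0) [heading=180, move]
LT 270: heading 180 -> 90
PD: pen down
RT 8: heading 90 -> 82
RT 180: heading 82 -> 262
FD 14: (29,0) -> (27.052,-13.864) [heading=262, draw]
FD 14: (27.052,-13.864) -> (25.103,-27.728) [heading=262, draw]
RT 270: heading 262 -> 352
Final: pos=(25.103,-27.728), heading=352, 3 segment(s) drawn

Start position: (0, 0)
Final position: (25.103, -27.728)
Distance = 37.403; >= 1e-6 -> NOT closed

Answer: no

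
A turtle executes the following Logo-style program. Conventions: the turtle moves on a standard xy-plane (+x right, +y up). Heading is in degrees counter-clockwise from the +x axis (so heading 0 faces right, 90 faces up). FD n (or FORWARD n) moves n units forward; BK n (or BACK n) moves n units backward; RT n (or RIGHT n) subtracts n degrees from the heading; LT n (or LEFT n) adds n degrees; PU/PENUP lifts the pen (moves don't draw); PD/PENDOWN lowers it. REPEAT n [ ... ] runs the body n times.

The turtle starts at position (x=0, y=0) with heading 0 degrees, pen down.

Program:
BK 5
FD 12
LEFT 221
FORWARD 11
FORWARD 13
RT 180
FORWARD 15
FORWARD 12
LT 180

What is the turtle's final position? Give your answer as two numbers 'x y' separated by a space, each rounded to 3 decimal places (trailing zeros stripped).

Executing turtle program step by step:
Start: pos=(0,0), heading=0, pen down
BK 5: (0,0) -> (-5,0) [heading=0, draw]
FD 12: (-5,0) -> (7,0) [heading=0, draw]
LT 221: heading 0 -> 221
FD 11: (7,0) -> (-1.302,-7.217) [heading=221, draw]
FD 13: (-1.302,-7.217) -> (-11.113,-15.745) [heading=221, draw]
RT 180: heading 221 -> 41
FD 15: (-11.113,-15.745) -> (0.208,-5.905) [heading=41, draw]
FD 12: (0.208,-5.905) -> (9.264,1.968) [heading=41, draw]
LT 180: heading 41 -> 221
Final: pos=(9.264,1.968), heading=221, 6 segment(s) drawn

Answer: 9.264 1.968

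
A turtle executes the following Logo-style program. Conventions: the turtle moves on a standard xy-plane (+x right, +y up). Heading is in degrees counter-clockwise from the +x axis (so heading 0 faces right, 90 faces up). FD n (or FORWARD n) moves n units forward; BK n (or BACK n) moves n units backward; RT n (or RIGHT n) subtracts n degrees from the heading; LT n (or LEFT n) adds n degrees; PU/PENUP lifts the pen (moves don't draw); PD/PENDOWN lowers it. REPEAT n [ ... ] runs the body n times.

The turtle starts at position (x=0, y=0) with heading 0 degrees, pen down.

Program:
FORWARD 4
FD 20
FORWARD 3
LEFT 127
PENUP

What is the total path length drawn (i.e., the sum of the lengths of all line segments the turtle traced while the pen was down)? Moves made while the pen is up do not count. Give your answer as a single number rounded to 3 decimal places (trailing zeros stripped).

Answer: 27

Derivation:
Executing turtle program step by step:
Start: pos=(0,0), heading=0, pen down
FD 4: (0,0) -> (4,0) [heading=0, draw]
FD 20: (4,0) -> (24,0) [heading=0, draw]
FD 3: (24,0) -> (27,0) [heading=0, draw]
LT 127: heading 0 -> 127
PU: pen up
Final: pos=(27,0), heading=127, 3 segment(s) drawn

Segment lengths:
  seg 1: (0,0) -> (4,0), length = 4
  seg 2: (4,0) -> (24,0), length = 20
  seg 3: (24,0) -> (27,0), length = 3
Total = 27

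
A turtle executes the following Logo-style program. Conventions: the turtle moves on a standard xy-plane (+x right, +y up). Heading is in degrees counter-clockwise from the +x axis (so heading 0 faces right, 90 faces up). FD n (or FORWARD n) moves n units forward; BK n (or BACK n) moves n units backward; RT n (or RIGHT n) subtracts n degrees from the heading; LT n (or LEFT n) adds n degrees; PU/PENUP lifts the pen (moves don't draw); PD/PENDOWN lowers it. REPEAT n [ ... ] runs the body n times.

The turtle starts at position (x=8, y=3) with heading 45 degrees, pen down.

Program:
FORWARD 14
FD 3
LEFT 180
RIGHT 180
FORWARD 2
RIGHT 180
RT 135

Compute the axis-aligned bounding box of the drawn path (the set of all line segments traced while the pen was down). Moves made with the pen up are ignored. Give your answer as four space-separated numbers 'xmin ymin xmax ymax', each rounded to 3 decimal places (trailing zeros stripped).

Executing turtle program step by step:
Start: pos=(8,3), heading=45, pen down
FD 14: (8,3) -> (17.899,12.899) [heading=45, draw]
FD 3: (17.899,12.899) -> (20.021,15.021) [heading=45, draw]
LT 180: heading 45 -> 225
RT 180: heading 225 -> 45
FD 2: (20.021,15.021) -> (21.435,16.435) [heading=45, draw]
RT 180: heading 45 -> 225
RT 135: heading 225 -> 90
Final: pos=(21.435,16.435), heading=90, 3 segment(s) drawn

Segment endpoints: x in {8, 17.899, 20.021, 21.435}, y in {3, 12.899, 15.021, 16.435}
xmin=8, ymin=3, xmax=21.435, ymax=16.435

Answer: 8 3 21.435 16.435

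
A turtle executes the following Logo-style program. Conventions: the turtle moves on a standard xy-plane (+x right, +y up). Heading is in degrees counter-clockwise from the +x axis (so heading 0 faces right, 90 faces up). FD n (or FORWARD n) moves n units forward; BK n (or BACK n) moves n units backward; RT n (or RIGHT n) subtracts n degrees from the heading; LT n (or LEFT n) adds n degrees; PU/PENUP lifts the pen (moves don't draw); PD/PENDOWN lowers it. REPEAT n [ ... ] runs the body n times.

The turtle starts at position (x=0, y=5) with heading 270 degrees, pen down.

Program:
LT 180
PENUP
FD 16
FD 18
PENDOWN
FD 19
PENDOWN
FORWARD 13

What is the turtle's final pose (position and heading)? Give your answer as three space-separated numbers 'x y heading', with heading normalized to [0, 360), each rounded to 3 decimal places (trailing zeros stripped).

Answer: 0 71 90

Derivation:
Executing turtle program step by step:
Start: pos=(0,5), heading=270, pen down
LT 180: heading 270 -> 90
PU: pen up
FD 16: (0,5) -> (0,21) [heading=90, move]
FD 18: (0,21) -> (0,39) [heading=90, move]
PD: pen down
FD 19: (0,39) -> (0,58) [heading=90, draw]
PD: pen down
FD 13: (0,58) -> (0,71) [heading=90, draw]
Final: pos=(0,71), heading=90, 2 segment(s) drawn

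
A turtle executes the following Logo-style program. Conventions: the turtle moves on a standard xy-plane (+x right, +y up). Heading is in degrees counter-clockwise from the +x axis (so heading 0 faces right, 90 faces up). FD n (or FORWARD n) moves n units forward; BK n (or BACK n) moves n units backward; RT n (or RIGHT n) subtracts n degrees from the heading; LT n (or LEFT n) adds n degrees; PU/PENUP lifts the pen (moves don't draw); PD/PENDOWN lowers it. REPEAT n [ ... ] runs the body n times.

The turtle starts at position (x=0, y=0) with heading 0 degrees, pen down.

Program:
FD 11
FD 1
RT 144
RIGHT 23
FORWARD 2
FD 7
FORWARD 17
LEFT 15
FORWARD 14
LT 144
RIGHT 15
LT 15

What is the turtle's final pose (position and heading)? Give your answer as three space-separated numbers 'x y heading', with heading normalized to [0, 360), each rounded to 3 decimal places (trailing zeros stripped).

Answer: -25.695 -12.421 352

Derivation:
Executing turtle program step by step:
Start: pos=(0,0), heading=0, pen down
FD 11: (0,0) -> (11,0) [heading=0, draw]
FD 1: (11,0) -> (12,0) [heading=0, draw]
RT 144: heading 0 -> 216
RT 23: heading 216 -> 193
FD 2: (12,0) -> (10.051,-0.45) [heading=193, draw]
FD 7: (10.051,-0.45) -> (3.231,-2.025) [heading=193, draw]
FD 17: (3.231,-2.025) -> (-13.334,-5.849) [heading=193, draw]
LT 15: heading 193 -> 208
FD 14: (-13.334,-5.849) -> (-25.695,-12.421) [heading=208, draw]
LT 144: heading 208 -> 352
RT 15: heading 352 -> 337
LT 15: heading 337 -> 352
Final: pos=(-25.695,-12.421), heading=352, 6 segment(s) drawn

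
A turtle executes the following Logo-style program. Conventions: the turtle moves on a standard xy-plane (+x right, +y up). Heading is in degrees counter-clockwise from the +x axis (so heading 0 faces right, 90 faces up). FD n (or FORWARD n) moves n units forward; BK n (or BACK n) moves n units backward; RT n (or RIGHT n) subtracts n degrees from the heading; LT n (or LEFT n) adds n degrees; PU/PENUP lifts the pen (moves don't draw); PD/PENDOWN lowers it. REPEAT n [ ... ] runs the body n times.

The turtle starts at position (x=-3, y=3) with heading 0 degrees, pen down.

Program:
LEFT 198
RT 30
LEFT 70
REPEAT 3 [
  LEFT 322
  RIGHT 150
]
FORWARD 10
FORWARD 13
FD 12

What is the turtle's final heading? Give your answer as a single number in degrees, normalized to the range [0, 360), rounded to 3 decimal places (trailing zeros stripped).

Executing turtle program step by step:
Start: pos=(-3,3), heading=0, pen down
LT 198: heading 0 -> 198
RT 30: heading 198 -> 168
LT 70: heading 168 -> 238
REPEAT 3 [
  -- iteration 1/3 --
  LT 322: heading 238 -> 200
  RT 150: heading 200 -> 50
  -- iteration 2/3 --
  LT 322: heading 50 -> 12
  RT 150: heading 12 -> 222
  -- iteration 3/3 --
  LT 322: heading 222 -> 184
  RT 150: heading 184 -> 34
]
FD 10: (-3,3) -> (5.29,8.592) [heading=34, draw]
FD 13: (5.29,8.592) -> (16.068,15.861) [heading=34, draw]
FD 12: (16.068,15.861) -> (26.016,22.572) [heading=34, draw]
Final: pos=(26.016,22.572), heading=34, 3 segment(s) drawn

Answer: 34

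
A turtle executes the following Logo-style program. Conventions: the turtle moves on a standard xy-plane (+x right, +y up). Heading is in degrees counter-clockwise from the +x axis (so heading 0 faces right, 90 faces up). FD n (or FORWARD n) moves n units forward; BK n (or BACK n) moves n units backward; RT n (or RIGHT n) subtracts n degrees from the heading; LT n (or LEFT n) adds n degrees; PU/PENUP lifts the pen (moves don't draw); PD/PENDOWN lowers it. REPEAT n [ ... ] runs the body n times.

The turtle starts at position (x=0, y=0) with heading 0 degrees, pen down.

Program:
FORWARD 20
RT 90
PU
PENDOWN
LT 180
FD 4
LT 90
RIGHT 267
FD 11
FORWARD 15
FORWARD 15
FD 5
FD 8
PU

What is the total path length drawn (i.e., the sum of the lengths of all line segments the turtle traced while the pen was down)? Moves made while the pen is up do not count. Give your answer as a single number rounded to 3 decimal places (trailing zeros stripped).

Answer: 78

Derivation:
Executing turtle program step by step:
Start: pos=(0,0), heading=0, pen down
FD 20: (0,0) -> (20,0) [heading=0, draw]
RT 90: heading 0 -> 270
PU: pen up
PD: pen down
LT 180: heading 270 -> 90
FD 4: (20,0) -> (20,4) [heading=90, draw]
LT 90: heading 90 -> 180
RT 267: heading 180 -> 273
FD 11: (20,4) -> (20.576,-6.985) [heading=273, draw]
FD 15: (20.576,-6.985) -> (21.361,-21.964) [heading=273, draw]
FD 15: (21.361,-21.964) -> (22.146,-36.944) [heading=273, draw]
FD 5: (22.146,-36.944) -> (22.407,-41.937) [heading=273, draw]
FD 8: (22.407,-41.937) -> (22.826,-49.926) [heading=273, draw]
PU: pen up
Final: pos=(22.826,-49.926), heading=273, 7 segment(s) drawn

Segment lengths:
  seg 1: (0,0) -> (20,0), length = 20
  seg 2: (20,0) -> (20,4), length = 4
  seg 3: (20,4) -> (20.576,-6.985), length = 11
  seg 4: (20.576,-6.985) -> (21.361,-21.964), length = 15
  seg 5: (21.361,-21.964) -> (22.146,-36.944), length = 15
  seg 6: (22.146,-36.944) -> (22.407,-41.937), length = 5
  seg 7: (22.407,-41.937) -> (22.826,-49.926), length = 8
Total = 78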